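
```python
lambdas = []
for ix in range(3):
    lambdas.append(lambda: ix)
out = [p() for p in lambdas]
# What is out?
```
[2, 2, 2]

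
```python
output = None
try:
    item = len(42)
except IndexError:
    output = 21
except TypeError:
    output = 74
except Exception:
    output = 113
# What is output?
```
74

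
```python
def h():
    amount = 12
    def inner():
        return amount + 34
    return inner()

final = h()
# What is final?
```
46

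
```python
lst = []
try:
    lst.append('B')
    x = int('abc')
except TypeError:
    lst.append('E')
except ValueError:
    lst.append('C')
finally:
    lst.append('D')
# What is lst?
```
['B', 'C', 'D']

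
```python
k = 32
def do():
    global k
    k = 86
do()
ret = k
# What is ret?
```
86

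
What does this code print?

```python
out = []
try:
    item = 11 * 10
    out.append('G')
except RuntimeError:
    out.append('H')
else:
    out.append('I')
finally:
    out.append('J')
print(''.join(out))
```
GIJ

else runs before finally when no exception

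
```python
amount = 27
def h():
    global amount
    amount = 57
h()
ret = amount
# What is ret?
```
57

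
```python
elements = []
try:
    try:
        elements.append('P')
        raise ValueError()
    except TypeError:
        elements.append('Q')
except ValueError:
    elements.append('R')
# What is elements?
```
['P', 'R']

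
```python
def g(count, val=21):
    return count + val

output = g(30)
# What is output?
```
51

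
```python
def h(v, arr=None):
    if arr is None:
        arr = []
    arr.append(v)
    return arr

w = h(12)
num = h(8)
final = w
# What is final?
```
[12]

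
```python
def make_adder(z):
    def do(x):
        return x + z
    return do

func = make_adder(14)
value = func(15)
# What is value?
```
29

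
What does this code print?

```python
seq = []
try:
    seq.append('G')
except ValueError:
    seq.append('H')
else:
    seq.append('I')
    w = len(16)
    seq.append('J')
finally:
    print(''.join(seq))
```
GI

Try succeeds, else appends 'I', TypeError in else is uncaught, finally prints before exception propagates ('J' never appended)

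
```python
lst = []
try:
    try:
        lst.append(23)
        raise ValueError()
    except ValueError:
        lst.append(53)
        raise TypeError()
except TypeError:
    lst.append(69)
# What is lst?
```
[23, 53, 69]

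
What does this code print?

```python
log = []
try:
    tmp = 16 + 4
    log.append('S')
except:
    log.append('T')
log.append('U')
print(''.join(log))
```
SU

No exception, try block completes normally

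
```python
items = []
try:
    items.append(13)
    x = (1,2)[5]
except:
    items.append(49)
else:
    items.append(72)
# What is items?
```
[13, 49]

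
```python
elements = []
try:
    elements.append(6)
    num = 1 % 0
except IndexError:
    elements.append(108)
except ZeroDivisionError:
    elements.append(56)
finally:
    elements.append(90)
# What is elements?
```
[6, 56, 90]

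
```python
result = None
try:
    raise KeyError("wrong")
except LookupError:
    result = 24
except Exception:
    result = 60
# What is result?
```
24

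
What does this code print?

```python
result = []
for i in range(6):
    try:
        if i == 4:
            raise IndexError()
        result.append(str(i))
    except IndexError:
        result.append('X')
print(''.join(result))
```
0123X5

Exception on i=4 caught, loop continues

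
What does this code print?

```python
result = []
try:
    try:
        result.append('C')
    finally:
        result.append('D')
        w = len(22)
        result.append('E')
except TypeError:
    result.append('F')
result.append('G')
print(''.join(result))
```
CDFG

Exception in inner finally caught by outer except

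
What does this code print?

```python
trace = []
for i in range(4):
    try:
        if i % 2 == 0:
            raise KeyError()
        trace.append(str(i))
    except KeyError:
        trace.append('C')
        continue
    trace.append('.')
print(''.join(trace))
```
C1.C3.

continue in except skips rest of loop body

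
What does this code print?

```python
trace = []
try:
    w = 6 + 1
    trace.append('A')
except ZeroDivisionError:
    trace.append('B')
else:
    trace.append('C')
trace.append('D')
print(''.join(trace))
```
ACD

else block runs when no exception occurs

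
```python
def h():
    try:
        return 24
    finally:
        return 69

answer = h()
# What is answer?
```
69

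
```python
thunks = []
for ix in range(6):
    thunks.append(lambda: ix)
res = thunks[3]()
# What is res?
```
5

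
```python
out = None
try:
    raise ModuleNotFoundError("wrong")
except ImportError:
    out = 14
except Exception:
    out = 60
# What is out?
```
14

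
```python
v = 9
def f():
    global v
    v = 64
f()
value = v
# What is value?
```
64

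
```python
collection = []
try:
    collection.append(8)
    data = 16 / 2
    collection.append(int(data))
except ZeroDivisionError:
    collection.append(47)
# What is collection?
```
[8, 8]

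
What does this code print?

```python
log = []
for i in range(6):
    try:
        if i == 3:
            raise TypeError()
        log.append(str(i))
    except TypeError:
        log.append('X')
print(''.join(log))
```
012X45

Exception on i=3 caught, loop continues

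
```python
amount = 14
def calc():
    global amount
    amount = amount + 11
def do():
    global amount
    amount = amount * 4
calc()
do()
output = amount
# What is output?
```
100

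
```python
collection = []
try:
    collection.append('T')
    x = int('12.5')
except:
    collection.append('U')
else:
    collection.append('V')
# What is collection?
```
['T', 'U']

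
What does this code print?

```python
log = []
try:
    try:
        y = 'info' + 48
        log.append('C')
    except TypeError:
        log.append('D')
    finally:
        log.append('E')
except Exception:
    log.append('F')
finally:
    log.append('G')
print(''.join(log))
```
DEG

Both finally blocks run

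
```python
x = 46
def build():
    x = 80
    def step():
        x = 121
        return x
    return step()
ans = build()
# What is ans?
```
121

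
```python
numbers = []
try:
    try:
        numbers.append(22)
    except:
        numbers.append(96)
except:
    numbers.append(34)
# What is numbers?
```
[22]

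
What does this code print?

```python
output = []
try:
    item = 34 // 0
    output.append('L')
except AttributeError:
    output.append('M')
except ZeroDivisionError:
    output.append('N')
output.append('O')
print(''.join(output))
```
NO

ZeroDivisionError is caught by its specific handler, not AttributeError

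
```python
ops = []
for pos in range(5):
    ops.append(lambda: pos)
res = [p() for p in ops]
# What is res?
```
[4, 4, 4, 4, 4]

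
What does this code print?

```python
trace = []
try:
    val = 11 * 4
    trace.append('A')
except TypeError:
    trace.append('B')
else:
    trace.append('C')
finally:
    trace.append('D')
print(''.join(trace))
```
ACD

else runs before finally when no exception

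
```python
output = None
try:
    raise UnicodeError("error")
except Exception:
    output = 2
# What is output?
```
2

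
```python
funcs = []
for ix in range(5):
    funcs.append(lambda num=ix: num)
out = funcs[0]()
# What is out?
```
0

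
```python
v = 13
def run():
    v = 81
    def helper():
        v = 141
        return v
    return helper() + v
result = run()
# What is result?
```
222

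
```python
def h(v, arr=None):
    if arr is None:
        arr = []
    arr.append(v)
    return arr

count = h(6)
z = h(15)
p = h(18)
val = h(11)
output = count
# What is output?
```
[6]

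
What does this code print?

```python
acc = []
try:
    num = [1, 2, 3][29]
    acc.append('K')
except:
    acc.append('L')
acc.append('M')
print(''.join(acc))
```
LM

Exception raised in try, caught by bare except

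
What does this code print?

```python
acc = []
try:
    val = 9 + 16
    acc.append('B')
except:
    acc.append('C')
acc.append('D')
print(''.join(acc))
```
BD

No exception, try block completes normally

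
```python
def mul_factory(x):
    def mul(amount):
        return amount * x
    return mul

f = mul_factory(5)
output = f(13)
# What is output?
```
65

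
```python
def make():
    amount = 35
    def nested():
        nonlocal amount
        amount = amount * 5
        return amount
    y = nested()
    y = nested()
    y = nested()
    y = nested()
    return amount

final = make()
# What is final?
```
21875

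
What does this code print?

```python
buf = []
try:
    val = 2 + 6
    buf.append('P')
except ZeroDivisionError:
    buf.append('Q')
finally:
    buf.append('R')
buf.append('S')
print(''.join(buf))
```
PRS

finally runs after normal execution too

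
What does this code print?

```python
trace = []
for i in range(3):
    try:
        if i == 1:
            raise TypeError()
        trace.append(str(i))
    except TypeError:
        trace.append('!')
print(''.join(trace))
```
0!2

Exception on i=1 caught, loop continues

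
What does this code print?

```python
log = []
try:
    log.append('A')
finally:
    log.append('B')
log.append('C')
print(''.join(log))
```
ABC

try/finally without except, no exception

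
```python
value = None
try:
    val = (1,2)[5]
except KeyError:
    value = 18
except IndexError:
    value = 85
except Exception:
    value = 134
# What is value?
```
85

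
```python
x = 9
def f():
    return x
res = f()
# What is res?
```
9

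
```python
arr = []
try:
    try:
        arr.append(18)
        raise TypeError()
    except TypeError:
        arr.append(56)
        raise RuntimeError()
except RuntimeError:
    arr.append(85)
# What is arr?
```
[18, 56, 85]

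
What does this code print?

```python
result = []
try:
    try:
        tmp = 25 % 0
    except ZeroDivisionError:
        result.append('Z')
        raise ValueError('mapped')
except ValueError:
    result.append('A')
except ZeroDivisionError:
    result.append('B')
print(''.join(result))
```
ZA

New ValueError raised, caught by outer ValueError handler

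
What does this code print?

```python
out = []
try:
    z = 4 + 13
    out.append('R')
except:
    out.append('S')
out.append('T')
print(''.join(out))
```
RT

No exception, try block completes normally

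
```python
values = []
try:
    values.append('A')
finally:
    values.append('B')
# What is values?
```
['A', 'B']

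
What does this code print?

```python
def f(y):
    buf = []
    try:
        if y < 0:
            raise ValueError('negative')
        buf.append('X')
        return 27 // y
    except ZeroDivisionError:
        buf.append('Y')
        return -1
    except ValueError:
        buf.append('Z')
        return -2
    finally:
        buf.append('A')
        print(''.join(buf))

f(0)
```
XYA

y=0 causes ZeroDivisionError, caught, finally prints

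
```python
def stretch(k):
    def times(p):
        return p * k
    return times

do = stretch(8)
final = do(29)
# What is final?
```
232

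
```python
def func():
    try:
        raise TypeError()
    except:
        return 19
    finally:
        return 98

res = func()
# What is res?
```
98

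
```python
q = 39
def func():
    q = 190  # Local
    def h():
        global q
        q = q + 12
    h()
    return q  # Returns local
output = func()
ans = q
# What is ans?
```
51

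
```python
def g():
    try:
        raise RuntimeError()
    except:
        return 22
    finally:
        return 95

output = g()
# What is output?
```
95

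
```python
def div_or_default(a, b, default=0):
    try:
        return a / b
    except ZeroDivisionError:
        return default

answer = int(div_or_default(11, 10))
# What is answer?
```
1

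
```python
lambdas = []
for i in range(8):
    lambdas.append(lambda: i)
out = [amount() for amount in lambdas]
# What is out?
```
[7, 7, 7, 7, 7, 7, 7, 7]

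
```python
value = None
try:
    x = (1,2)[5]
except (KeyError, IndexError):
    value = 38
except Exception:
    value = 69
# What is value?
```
38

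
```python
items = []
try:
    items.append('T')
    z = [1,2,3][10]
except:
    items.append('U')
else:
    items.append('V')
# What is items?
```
['T', 'U']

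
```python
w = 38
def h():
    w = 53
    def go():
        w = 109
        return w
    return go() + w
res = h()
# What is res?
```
162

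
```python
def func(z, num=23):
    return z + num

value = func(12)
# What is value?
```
35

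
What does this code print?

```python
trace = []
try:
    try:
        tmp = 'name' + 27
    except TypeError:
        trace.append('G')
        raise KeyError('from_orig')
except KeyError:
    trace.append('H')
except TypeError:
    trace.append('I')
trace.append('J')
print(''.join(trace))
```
GHJ

KeyError raised and caught, original TypeError not re-raised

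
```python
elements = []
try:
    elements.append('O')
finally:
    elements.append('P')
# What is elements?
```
['O', 'P']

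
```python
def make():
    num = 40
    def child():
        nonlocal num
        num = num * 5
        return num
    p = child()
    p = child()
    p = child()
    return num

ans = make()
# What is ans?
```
5000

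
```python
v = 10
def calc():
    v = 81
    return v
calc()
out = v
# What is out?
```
10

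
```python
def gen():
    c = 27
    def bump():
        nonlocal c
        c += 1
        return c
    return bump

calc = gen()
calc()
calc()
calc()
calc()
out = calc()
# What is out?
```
32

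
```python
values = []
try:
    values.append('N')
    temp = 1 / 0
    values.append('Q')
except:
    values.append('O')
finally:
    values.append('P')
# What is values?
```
['N', 'O', 'P']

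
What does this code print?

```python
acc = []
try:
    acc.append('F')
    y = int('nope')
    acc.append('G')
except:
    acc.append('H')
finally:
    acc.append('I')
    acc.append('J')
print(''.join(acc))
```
FHIJ

Code before exception runs, then except, then all of finally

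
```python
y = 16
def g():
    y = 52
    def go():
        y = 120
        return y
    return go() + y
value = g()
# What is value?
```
172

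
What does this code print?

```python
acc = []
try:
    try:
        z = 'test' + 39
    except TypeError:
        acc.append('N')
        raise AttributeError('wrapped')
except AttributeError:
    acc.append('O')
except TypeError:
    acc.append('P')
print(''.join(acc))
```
NO

New AttributeError raised, caught by outer AttributeError handler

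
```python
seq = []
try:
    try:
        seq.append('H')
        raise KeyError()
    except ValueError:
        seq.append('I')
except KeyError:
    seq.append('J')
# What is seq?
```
['H', 'J']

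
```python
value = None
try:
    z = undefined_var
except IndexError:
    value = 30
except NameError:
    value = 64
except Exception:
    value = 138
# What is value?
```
64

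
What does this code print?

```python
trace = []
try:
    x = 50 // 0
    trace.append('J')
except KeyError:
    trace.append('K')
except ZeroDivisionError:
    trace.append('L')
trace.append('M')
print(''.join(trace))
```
LM

ZeroDivisionError is caught by its specific handler, not KeyError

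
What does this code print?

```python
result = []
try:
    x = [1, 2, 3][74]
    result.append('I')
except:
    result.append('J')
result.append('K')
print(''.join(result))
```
JK

Exception raised in try, caught by bare except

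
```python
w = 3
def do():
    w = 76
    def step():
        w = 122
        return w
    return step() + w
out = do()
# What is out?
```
198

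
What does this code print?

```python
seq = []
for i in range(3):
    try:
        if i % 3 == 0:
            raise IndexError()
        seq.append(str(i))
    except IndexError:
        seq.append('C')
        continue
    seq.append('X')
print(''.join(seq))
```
C1X2X

continue in except skips rest of loop body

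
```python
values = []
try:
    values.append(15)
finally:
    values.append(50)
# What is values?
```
[15, 50]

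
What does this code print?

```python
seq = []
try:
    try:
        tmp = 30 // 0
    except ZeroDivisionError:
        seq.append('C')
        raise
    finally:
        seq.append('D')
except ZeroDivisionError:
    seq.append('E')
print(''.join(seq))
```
CDE

finally runs before re-raised exception propagates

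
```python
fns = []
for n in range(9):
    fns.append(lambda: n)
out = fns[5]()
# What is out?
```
8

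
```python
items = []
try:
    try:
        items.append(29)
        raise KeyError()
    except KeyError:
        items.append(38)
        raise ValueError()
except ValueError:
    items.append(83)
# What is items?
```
[29, 38, 83]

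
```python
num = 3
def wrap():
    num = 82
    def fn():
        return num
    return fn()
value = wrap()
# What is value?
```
82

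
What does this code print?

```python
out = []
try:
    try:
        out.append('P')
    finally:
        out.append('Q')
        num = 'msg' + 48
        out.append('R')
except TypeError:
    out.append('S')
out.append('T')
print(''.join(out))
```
PQST

Exception in inner finally caught by outer except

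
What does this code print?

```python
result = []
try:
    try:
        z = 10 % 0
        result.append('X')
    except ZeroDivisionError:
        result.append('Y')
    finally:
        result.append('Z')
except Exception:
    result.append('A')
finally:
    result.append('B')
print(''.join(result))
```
YZB

Both finally blocks run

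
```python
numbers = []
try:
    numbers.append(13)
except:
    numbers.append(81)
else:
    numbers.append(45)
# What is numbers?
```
[13, 45]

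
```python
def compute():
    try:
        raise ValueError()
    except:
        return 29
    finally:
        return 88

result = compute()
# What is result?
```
88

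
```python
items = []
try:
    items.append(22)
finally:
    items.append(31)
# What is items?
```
[22, 31]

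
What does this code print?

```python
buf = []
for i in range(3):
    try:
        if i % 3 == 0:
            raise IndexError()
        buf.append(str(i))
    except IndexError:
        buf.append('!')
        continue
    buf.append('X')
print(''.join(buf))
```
!1X2X

continue in except skips rest of loop body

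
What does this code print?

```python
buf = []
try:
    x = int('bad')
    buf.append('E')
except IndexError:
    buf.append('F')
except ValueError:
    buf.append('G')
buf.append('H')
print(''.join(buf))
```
GH

ValueError is caught by its specific handler, not IndexError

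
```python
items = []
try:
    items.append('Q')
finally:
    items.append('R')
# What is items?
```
['Q', 'R']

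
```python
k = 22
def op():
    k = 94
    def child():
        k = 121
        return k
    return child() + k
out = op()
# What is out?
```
215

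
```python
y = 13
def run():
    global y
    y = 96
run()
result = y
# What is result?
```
96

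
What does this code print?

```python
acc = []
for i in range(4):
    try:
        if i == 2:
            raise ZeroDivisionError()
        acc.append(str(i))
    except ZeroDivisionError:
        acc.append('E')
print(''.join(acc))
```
01E3

Exception on i=2 caught, loop continues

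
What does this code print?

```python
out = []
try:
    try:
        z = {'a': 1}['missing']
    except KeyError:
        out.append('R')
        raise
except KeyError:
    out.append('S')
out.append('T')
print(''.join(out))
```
RST

raise without argument re-raises current exception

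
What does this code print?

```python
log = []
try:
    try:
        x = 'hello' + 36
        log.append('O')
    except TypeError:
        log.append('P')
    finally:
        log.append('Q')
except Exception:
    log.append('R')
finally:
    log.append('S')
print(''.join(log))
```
PQS

Both finally blocks run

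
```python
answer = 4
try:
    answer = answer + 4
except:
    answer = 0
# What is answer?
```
8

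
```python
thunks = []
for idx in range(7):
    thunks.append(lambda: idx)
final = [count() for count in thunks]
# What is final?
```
[6, 6, 6, 6, 6, 6, 6]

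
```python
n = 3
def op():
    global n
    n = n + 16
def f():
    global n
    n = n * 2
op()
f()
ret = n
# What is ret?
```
38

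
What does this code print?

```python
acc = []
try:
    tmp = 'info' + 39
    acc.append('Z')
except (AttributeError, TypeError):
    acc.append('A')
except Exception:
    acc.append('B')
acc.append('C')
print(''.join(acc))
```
AC

TypeError matches tuple containing it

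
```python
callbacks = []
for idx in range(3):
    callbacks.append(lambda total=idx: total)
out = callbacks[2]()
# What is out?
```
2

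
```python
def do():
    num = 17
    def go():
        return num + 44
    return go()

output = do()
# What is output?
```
61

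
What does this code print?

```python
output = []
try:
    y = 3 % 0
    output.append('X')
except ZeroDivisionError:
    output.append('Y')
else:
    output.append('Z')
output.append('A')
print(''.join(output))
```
YA

else block skipped when exception is caught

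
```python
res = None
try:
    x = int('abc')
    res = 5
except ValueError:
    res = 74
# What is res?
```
74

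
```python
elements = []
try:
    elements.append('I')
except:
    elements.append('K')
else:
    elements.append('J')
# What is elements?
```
['I', 'J']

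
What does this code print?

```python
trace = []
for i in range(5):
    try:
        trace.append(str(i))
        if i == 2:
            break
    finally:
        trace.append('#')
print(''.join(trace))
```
0#1#2#

finally runs even when breaking out of loop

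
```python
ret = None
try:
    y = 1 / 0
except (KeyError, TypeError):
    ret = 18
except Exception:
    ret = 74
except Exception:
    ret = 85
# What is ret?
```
74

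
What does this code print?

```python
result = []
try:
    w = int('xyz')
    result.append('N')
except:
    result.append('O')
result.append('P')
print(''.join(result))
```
OP

Exception raised in try, caught by bare except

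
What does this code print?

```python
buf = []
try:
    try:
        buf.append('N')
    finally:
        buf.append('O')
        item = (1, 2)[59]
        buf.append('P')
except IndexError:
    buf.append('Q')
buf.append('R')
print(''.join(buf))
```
NOQR

Exception in inner finally caught by outer except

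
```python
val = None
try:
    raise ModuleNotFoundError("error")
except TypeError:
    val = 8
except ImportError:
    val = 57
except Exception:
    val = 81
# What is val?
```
57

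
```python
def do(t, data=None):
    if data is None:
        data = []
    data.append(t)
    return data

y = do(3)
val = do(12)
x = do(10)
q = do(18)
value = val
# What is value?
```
[12]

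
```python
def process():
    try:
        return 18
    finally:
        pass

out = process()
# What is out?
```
18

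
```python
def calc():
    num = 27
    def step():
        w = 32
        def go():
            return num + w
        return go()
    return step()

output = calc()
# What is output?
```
59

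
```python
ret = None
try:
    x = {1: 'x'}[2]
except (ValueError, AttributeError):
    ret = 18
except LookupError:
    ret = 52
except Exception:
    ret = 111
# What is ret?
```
52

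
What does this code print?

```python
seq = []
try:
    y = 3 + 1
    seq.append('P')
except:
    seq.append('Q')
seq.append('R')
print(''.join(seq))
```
PR

No exception, try block completes normally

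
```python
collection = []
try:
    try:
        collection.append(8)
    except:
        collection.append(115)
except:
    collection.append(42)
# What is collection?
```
[8]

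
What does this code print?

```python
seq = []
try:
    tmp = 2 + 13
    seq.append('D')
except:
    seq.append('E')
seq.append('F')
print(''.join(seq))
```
DF

No exception, try block completes normally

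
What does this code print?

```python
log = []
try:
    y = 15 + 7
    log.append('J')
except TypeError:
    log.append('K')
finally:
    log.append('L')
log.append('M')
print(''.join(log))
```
JLM

finally runs after normal execution too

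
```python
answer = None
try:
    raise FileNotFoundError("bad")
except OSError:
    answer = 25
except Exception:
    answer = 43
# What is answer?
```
25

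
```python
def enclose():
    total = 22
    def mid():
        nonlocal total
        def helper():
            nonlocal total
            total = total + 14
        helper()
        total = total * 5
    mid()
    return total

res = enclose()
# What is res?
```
180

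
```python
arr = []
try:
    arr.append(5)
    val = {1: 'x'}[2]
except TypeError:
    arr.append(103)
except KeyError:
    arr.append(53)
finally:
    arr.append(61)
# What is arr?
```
[5, 53, 61]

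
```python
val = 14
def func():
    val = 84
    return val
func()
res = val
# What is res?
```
14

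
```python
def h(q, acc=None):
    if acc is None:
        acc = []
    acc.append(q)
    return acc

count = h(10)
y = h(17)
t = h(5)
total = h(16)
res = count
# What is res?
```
[10]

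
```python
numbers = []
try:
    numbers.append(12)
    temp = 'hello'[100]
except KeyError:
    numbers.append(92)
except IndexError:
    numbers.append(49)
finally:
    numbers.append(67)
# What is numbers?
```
[12, 49, 67]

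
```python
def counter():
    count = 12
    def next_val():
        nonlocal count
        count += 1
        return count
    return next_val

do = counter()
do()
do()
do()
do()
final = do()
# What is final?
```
17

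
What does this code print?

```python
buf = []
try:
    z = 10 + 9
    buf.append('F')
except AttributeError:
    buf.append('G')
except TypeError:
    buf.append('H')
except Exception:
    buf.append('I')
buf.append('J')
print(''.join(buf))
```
FJ

No exception, try block completes normally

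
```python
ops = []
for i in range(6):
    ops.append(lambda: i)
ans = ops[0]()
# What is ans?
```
5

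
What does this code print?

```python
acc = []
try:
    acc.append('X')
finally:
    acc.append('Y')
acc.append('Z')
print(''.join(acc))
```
XYZ

try/finally without except, no exception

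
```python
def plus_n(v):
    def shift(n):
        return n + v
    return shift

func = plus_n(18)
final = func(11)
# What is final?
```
29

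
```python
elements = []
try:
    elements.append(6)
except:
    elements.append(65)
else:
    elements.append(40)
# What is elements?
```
[6, 40]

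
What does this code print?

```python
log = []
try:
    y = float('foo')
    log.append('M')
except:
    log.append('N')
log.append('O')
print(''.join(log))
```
NO

Exception raised in try, caught by bare except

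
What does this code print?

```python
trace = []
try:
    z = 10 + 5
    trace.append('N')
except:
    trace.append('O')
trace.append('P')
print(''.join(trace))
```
NP

No exception, try block completes normally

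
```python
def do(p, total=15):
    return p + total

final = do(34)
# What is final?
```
49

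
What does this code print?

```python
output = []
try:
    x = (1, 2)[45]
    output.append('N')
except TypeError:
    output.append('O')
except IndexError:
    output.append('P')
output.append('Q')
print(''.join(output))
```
PQ

IndexError is caught by its specific handler, not TypeError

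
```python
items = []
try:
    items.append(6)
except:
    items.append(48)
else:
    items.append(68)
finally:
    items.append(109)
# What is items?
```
[6, 68, 109]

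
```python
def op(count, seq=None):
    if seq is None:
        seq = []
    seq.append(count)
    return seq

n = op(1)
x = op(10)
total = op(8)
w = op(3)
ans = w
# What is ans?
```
[3]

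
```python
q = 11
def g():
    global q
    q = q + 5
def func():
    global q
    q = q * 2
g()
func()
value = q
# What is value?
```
32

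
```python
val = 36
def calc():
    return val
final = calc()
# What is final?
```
36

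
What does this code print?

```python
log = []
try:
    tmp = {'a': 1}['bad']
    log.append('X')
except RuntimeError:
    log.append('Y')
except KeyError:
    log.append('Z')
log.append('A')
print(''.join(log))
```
ZA

KeyError is caught by its specific handler, not RuntimeError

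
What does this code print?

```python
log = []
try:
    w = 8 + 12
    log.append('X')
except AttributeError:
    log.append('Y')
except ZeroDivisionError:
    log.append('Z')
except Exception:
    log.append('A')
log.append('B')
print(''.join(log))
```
XB

No exception, try block completes normally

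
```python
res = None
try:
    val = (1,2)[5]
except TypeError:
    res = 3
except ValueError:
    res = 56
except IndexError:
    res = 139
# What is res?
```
139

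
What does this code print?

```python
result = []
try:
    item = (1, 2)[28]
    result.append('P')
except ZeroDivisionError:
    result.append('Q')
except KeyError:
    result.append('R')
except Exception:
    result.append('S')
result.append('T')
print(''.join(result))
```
ST

IndexError not specifically caught, falls to Exception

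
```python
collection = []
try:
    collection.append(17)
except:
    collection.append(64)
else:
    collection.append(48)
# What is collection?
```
[17, 48]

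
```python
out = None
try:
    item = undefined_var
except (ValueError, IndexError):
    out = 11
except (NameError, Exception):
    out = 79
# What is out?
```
79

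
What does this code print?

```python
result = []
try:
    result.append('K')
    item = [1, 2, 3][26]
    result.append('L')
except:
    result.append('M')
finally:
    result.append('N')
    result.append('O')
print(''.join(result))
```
KMNO

Code before exception runs, then except, then all of finally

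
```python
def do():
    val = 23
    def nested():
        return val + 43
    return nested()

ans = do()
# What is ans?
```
66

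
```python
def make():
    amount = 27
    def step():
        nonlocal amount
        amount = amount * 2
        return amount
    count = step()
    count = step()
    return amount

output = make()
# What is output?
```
108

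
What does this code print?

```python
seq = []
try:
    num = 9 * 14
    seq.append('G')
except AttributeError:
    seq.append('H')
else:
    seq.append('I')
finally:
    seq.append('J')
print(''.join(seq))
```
GIJ

else runs before finally when no exception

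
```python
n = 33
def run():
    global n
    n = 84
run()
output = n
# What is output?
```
84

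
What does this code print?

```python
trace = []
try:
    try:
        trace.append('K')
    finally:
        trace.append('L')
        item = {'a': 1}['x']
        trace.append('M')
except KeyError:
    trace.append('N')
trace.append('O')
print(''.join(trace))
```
KLNO

Exception in inner finally caught by outer except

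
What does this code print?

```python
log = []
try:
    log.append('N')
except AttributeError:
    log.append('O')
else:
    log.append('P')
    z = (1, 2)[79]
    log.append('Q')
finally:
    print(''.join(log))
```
NP

Try succeeds, else appends 'P', IndexError in else is uncaught, finally prints before exception propagates ('Q' never appended)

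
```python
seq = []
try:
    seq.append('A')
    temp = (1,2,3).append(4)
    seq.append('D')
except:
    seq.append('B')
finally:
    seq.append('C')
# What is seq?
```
['A', 'B', 'C']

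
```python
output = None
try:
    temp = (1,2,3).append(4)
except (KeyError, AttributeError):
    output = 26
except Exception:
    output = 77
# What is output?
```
26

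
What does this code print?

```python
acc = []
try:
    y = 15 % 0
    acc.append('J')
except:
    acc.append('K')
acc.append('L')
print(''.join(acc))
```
KL

Exception raised in try, caught by bare except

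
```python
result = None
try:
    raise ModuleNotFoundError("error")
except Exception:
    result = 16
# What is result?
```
16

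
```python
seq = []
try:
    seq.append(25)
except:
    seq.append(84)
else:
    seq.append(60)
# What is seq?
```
[25, 60]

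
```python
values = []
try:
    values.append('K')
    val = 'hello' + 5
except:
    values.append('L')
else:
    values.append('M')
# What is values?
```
['K', 'L']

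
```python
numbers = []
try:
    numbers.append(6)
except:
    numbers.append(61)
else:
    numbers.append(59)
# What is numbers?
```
[6, 59]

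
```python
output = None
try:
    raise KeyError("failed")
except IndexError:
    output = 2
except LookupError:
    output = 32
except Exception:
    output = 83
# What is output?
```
32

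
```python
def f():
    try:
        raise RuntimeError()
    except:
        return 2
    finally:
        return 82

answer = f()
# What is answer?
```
82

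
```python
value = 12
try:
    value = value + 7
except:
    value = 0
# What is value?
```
19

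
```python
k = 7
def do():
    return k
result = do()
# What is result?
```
7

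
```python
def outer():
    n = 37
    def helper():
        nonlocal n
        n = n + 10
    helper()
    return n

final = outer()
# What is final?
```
47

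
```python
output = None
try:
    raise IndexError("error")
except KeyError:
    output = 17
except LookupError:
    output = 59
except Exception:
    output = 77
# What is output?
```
59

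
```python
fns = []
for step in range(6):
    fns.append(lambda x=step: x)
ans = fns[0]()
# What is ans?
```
0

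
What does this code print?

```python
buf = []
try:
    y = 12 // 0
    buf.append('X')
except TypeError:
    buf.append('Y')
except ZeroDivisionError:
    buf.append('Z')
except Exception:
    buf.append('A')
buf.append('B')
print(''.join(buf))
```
ZB

ZeroDivisionError matches before generic Exception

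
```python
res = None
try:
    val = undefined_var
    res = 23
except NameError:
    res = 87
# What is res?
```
87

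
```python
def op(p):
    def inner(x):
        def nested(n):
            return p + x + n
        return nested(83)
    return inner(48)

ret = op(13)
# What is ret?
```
144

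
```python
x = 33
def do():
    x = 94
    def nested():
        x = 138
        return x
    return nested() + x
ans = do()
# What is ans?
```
232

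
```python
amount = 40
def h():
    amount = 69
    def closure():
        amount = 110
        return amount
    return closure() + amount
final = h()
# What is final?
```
179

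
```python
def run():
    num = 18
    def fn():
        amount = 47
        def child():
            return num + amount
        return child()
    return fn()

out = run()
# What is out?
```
65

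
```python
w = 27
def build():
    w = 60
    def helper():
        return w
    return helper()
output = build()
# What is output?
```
60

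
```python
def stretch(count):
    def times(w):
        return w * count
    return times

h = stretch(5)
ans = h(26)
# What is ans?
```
130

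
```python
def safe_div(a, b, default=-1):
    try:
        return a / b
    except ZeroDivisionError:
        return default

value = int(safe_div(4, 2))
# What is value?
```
2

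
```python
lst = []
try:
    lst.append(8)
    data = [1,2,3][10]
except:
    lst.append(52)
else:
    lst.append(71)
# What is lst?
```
[8, 52]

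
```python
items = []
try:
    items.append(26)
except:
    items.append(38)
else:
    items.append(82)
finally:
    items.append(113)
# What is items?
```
[26, 82, 113]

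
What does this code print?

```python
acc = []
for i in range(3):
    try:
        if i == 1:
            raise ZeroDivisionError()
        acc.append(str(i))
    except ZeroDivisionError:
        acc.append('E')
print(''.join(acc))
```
0E2

Exception on i=1 caught, loop continues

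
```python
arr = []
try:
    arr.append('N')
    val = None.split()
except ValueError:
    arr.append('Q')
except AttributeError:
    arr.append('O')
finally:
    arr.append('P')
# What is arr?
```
['N', 'O', 'P']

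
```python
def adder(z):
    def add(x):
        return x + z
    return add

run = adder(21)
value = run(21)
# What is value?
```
42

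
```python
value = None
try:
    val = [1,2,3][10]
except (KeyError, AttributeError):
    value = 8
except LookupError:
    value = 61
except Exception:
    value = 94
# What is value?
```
61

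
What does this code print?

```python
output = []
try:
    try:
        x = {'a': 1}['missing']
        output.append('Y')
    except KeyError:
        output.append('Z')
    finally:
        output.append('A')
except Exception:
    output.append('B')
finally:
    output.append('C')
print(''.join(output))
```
ZAC

Both finally blocks run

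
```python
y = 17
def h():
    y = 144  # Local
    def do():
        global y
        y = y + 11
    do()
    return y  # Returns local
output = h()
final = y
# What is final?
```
28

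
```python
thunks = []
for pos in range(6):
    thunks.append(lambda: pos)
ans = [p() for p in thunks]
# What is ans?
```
[5, 5, 5, 5, 5, 5]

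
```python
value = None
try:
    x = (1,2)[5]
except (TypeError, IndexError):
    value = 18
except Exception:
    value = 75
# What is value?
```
18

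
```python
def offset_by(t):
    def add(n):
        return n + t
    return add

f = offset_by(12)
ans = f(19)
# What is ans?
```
31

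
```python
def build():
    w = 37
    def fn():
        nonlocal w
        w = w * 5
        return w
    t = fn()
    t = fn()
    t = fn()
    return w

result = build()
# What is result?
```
4625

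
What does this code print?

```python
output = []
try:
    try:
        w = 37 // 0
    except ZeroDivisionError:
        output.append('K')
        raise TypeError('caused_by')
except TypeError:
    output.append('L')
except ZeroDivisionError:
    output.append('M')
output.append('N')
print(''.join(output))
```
KLN

TypeError raised and caught, original ZeroDivisionError not re-raised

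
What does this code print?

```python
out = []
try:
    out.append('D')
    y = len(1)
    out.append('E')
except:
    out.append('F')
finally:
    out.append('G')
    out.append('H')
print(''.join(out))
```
DFGH

Code before exception runs, then except, then all of finally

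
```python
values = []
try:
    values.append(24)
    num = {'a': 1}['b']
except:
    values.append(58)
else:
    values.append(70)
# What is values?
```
[24, 58]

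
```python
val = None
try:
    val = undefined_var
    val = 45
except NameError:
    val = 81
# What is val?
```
81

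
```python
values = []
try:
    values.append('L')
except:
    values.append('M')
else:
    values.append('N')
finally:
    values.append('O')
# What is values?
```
['L', 'N', 'O']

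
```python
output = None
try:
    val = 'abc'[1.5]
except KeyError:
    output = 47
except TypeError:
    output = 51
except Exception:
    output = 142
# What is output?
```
51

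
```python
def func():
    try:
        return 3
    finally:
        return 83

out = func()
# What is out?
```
83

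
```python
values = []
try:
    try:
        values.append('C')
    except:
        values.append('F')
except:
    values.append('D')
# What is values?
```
['C']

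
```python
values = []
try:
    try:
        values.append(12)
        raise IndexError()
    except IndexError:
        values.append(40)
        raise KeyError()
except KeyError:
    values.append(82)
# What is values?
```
[12, 40, 82]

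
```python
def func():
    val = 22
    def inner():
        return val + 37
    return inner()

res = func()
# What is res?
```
59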